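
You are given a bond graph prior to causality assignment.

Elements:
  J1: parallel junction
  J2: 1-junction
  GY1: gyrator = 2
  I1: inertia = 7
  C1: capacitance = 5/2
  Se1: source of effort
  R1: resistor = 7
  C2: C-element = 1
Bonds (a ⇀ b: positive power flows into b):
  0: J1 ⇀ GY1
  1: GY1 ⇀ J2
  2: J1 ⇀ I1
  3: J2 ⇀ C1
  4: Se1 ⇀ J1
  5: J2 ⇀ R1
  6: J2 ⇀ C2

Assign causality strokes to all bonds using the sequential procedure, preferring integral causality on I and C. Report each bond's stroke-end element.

b4 →J1  (Se1 (Se) sets effort on bond)
b0 →GY1  (0-jn J1 has e-setter on 4)
b2 →I1  (J1: bond 4 brought effort, rest push out)
b1 →GY1  (through GY1, causality inverts; strokes same side of GY1)
b3 →J2  (common-f at J2 fixed by 1)
b5 →J2  (1-jn J2 has f-setter on 1)
b6 →J2  (J2: bond 1 brought flow, rest push out)

β0 |GY1
β1 |GY1
β2 |I1
β3 |J2
β4 |J1
β5 |J2
β6 |J2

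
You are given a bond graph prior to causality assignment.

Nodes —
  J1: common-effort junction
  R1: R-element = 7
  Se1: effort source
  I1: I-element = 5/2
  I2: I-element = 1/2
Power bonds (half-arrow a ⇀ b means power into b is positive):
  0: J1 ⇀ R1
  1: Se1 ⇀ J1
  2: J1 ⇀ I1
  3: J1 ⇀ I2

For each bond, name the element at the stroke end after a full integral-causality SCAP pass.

bond 0 stroke→R1
bond 1 stroke→J1
bond 2 stroke→I1
bond 3 stroke→I2

bond 1 stroke→J1  (Se1 fixes effort; stroke away)
bond 0 stroke→R1  (0-jn J1 has e-setter on 1)
bond 2 stroke→I1  (common-e at J1 fixed by 1)
bond 3 stroke→I2  (J1 effort already set via bond 1)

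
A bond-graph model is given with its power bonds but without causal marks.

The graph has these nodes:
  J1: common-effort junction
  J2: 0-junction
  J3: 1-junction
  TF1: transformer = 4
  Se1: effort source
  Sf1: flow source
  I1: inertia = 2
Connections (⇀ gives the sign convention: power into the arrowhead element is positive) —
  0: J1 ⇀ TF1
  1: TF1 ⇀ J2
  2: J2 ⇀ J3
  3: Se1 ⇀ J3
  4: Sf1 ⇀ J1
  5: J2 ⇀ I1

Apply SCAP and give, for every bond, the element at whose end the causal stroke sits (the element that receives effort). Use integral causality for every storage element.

β0 stroke→J1
β1 stroke→TF1
β2 stroke→J2
β3 stroke→J3
β4 stroke→Sf1
β5 stroke→I1

#3 stroke→J3  (source Se1 imposes e)
#4 stroke→Sf1  (source Sf1 imposes f)
#0 stroke→J1  (only one effort-in slot at J1)
#2 stroke→J2  (J3: last free bond brings flow in)
#1 stroke→TF1  (TF1 one-in-one-out from 0)
#5 stroke→I1  (0-jn J2 has e-setter on 2)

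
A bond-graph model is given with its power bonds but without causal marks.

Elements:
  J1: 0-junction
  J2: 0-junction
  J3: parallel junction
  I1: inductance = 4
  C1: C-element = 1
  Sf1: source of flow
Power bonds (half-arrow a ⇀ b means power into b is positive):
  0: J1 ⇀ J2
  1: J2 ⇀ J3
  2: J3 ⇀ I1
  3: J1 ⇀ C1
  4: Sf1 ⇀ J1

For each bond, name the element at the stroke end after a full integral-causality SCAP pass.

bond 4 stroke at Sf1  (Sf1: flow source, stroke at near end)
bond 2 stroke at I1  (I1 integral (f out))
bond 1 stroke at J3  (J3: last free bond brings effort in)
bond 0 stroke at J2  (J2: last free bond brings effort in)
bond 3 stroke at J1  (J1: last free bond brings effort in)

β0 stroke→J2
β1 stroke→J3
β2 stroke→I1
β3 stroke→J1
β4 stroke→Sf1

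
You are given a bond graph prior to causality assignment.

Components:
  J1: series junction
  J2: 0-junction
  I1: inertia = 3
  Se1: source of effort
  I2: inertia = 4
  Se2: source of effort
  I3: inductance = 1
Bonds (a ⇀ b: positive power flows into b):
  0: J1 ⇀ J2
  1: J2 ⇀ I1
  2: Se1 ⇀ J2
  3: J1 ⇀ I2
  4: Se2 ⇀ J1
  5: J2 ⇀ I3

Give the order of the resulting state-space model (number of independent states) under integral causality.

bond 2 →J2  (Se1 fixes effort; stroke away)
bond 4 →J1  (Se2 fixes effort; stroke away)
bond 0 →J1  (common-e at J2 fixed by 2)
bond 1 →I1  (J2 effort already set via bond 2)
bond 5 →I3  (common-e at J2 fixed by 2)
bond 3 →I2  (closing 1-jn rule on J1)

3  (I1, I2, I3 all integral)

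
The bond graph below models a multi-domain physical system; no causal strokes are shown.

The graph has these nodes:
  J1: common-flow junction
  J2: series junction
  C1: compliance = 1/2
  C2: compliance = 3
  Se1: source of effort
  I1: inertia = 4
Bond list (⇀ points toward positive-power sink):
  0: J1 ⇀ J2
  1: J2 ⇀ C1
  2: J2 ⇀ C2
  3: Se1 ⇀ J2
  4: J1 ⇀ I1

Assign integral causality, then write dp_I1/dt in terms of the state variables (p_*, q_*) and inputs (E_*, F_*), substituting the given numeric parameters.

#3 |J2  (source Se1 imposes e)
#1 |J2  (C1: C, integral causality)
#2 |J2  (prefer integral on C2)
#0 |J1  (J2 needs exactly one f-in)
#4 |I1  (closing 1-jn rule on J1)

dp_I1/dt = E_Se1 - 2*q_C1 - q_C2/3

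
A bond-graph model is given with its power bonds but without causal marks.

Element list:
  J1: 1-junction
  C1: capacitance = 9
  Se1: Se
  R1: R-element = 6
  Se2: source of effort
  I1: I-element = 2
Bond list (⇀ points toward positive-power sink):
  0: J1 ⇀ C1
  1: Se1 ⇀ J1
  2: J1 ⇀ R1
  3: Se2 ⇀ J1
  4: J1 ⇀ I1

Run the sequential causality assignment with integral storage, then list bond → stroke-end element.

bond 0 |J1
bond 1 |J1
bond 2 |J1
bond 3 |J1
bond 4 |I1

b1 →J1  (Se1 fixes effort; stroke away)
b3 →J1  (Se2 (Se) sets effort on bond)
b0 →J1  (C1 outputs effort q/C1)
b4 →I1  (I1 integral (f out))
b2 →J1  (J1: bond 4 brought flow, rest push out)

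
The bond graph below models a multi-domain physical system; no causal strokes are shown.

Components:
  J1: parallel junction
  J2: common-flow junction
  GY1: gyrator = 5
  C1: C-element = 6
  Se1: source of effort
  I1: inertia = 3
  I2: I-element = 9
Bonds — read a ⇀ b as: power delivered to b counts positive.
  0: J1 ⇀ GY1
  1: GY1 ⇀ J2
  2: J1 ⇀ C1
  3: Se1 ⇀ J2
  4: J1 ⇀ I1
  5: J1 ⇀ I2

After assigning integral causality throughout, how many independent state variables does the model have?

b3 |J2  (Se1 (Se) sets effort on bond)
b1 |GY1  (only one flow-in slot at J2)
b0 |GY1  (GY GY1: same side as bond 1)
b2 |J1  (C1 outputs effort q/C1)
b4 |I1  (0-jn J1 has e-setter on 2)
b5 |I2  (0-jn J1 has e-setter on 2)

3  (C1, I1, I2 all integral)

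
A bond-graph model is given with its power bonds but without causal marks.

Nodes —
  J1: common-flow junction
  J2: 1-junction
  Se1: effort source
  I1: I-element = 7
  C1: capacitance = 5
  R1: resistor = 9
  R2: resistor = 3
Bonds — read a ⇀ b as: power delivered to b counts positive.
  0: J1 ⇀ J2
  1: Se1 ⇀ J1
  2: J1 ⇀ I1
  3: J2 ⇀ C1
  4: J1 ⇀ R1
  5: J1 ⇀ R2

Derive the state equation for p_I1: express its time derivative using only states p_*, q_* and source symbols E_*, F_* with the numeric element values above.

bond 1 |J1  (source Se1 imposes e)
bond 2 |I1  (prefer integral on I1)
bond 0 |J1  (common-f at J1 fixed by 2)
bond 4 |J1  (common-f at J1 fixed by 2)
bond 5 |J1  (common-f at J1 fixed by 2)
bond 3 |J2  (common-f at J2 fixed by 0)

dp_I1/dt = E_Se1 - 12*p_I1/7 - q_C1/5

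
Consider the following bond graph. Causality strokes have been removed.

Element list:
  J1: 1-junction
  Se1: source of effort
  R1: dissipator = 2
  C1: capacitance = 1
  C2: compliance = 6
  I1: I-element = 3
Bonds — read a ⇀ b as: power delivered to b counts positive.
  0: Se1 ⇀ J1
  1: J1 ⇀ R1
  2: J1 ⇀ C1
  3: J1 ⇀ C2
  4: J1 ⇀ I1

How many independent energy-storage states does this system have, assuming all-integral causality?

3  (C1, C2, I1 all integral)

b0 →J1  (source Se1 imposes e)
b2 →J1  (C1 outputs effort q/C1)
b3 →J1  (prefer integral on C2)
b4 →I1  (I1 outputs flow p/I1)
b1 →J1  (J1: bond 4 brought flow, rest push out)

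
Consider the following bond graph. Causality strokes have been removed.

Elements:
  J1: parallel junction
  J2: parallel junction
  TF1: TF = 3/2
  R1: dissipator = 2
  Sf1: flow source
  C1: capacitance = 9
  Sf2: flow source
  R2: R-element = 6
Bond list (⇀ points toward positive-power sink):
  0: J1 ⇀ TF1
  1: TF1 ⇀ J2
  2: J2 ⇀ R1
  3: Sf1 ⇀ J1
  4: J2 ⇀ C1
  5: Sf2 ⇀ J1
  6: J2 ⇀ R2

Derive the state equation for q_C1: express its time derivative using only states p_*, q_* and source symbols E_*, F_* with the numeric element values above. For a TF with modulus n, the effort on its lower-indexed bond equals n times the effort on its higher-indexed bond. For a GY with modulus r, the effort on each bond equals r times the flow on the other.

bond 3 |Sf1  (Sf1 (Sf) sets flow on bond)
bond 5 |Sf2  (Sf2 (Sf) sets flow on bond)
bond 0 |J1  (J1 needs exactly one e-in)
bond 1 |TF1  (TF1: transformer flips bond 0)
bond 4 |J2  (C1 outputs effort q/C1)
bond 2 |R1  (J2 effort already set via bond 4)
bond 6 |R2  (J2: bond 4 brought effort, rest push out)

dq_C1/dt = 3*F_Sf1/2 + 3*F_Sf2/2 - 2*q_C1/27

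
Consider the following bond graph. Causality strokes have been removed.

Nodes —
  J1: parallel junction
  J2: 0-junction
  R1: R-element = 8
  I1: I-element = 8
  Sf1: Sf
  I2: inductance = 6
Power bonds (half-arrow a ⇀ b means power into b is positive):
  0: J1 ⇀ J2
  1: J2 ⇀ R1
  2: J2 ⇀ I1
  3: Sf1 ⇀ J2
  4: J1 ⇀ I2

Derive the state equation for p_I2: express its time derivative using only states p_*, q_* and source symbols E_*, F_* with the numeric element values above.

bond 3 |Sf1  (Sf1 (Sf) sets flow on bond)
bond 2 |I1  (I1 integral (f out))
bond 4 |I2  (prefer integral on I2)
bond 0 |J1  (closing 0-jn rule on J1)
bond 1 |J2  (only one effort-in slot at J2)

dp_I2/dt = 8*F_Sf1 - p_I1 - 4*p_I2/3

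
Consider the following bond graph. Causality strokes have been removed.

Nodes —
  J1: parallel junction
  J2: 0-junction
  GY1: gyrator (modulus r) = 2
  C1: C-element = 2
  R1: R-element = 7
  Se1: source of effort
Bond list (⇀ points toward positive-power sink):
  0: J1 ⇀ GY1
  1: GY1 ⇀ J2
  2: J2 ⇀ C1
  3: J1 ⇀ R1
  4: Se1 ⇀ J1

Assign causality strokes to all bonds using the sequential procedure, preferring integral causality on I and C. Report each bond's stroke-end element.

b0 stroke at GY1
b1 stroke at GY1
b2 stroke at J2
b3 stroke at R1
b4 stroke at J1

bond 4 stroke at J1  (source Se1 imposes e)
bond 0 stroke at GY1  (J1: bond 4 brought effort, rest push out)
bond 3 stroke at R1  (J1 effort already set via bond 4)
bond 1 stroke at GY1  (through GY1, causality inverts; strokes same side of GY1)
bond 2 stroke at J2  (J2: last free bond brings effort in)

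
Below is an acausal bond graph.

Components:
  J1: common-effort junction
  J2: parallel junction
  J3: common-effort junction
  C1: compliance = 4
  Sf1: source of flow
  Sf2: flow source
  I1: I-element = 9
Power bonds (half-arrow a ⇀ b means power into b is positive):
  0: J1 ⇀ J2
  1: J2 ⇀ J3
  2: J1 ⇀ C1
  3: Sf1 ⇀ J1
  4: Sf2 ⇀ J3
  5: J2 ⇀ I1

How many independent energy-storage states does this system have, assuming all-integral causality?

b3 stroke at Sf1  (source Sf1 imposes f)
b4 stroke at Sf2  (source Sf2 imposes f)
b1 stroke at J3  (J3 needs exactly one e-in)
b2 stroke at J1  (prefer integral on C1)
b0 stroke at J2  (0-jn J1 has e-setter on 2)
b5 stroke at I1  (J2: bond 0 brought effort, rest push out)

2  (C1, I1 all integral)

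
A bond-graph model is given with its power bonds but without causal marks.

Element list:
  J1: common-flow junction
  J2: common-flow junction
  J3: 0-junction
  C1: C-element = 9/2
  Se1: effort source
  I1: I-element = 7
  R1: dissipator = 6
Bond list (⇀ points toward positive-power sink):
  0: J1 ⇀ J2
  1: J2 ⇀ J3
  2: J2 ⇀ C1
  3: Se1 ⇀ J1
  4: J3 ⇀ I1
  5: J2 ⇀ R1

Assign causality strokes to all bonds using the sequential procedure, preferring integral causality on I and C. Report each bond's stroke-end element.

b0 stroke→J2
b1 stroke→J3
b2 stroke→J2
b3 stroke→J1
b4 stroke→I1
b5 stroke→J2

β3 |J1  (source Se1 imposes e)
β0 |J2  (J1: last free bond brings flow in)
β2 |J2  (prefer integral on C1)
β4 |I1  (I1 outputs flow p/I1)
β1 |J3  (J3: last free bond brings effort in)
β5 |J2  (1-jn J2 has f-setter on 1)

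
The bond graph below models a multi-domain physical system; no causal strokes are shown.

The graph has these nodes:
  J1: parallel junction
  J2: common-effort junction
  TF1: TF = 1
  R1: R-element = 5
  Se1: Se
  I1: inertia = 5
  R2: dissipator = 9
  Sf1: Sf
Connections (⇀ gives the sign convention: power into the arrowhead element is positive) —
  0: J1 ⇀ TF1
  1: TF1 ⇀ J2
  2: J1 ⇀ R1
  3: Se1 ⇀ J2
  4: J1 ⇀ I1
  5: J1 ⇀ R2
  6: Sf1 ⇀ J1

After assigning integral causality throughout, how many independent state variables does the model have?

β3 stroke at J2  (source Se1 imposes e)
β6 stroke at Sf1  (Sf1 (Sf) sets flow on bond)
β1 stroke at TF1  (0-jn J2 has e-setter on 3)
β0 stroke at J1  (TF1: transformer flips bond 1)
β2 stroke at R1  (0-jn J1 has e-setter on 0)
β4 stroke at I1  (0-jn J1 has e-setter on 0)
β5 stroke at R2  (0-jn J1 has e-setter on 0)

1  (I1 all integral)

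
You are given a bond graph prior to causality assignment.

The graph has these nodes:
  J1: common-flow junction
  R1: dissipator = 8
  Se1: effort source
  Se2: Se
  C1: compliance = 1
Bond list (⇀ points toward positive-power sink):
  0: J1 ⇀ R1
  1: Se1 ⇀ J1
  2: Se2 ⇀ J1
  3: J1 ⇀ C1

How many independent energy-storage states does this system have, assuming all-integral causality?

bond 1 stroke at J1  (Se1 fixes effort; stroke away)
bond 2 stroke at J1  (source Se2 imposes e)
bond 3 stroke at J1  (C1: C, integral causality)
bond 0 stroke at R1  (J1: last free bond brings flow in)

1  (C1 all integral)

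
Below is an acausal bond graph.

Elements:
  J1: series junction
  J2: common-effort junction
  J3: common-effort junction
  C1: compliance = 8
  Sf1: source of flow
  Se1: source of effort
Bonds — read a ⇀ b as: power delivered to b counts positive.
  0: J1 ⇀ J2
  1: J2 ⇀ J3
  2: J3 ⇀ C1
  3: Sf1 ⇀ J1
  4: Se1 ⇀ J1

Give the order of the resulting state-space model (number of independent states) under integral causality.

1  (C1 all integral)

bond 3 stroke→Sf1  (Sf1: flow source, stroke at near end)
bond 4 stroke→J1  (source Se1 imposes e)
bond 0 stroke→J1  (J1: bond 3 brought flow, rest push out)
bond 1 stroke→J2  (closing 0-jn rule on J2)
bond 2 stroke→J3  (only one effort-in slot at J3)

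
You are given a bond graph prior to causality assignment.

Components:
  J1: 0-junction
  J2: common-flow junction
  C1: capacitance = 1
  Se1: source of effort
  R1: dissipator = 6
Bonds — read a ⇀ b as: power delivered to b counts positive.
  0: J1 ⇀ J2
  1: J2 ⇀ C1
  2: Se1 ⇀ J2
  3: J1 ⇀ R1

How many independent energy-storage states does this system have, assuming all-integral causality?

bond 2 stroke→J2  (Se1 fixes effort; stroke away)
bond 1 stroke→J2  (C1: C, integral causality)
bond 0 stroke→J1  (J2 needs exactly one f-in)
bond 3 stroke→R1  (J1 effort already set via bond 0)

1  (C1 all integral)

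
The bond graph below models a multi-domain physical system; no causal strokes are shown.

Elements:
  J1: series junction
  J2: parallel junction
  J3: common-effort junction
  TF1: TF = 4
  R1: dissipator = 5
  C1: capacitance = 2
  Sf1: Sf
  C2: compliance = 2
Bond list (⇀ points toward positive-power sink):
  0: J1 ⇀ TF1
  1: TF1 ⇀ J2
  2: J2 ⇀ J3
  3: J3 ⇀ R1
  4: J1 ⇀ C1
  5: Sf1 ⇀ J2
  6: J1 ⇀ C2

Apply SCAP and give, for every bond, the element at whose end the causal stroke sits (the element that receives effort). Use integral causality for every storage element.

bond 0 stroke→TF1
bond 1 stroke→J2
bond 2 stroke→J3
bond 3 stroke→R1
bond 4 stroke→J1
bond 5 stroke→Sf1
bond 6 stroke→J1

bond 5 |Sf1  (Sf1 fixes flow; stroke at Sf1)
bond 4 |J1  (prefer integral on C1)
bond 6 |J1  (C2: C, integral causality)
bond 0 |TF1  (only one flow-in slot at J1)
bond 1 |J2  (TF1 one-in-one-out from 0)
bond 2 |J3  (0-jn J2 has e-setter on 1)
bond 3 |R1  (J3 effort already set via bond 2)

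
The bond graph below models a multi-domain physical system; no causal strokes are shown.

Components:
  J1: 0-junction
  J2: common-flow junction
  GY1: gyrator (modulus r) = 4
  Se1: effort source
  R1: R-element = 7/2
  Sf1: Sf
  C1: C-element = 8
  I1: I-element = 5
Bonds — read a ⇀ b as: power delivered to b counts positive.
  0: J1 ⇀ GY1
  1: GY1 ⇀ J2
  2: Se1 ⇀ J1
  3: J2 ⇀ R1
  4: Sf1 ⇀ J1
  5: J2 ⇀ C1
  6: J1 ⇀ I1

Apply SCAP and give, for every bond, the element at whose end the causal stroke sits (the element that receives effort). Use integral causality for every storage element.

β2 stroke→J1  (source Se1 imposes e)
β4 stroke→Sf1  (source Sf1 imposes f)
β0 stroke→GY1  (J1: bond 2 brought effort, rest push out)
β6 stroke→I1  (0-jn J1 has e-setter on 2)
β1 stroke→GY1  (through GY1, causality inverts; strokes same side of GY1)
β3 stroke→J2  (J2 flow already set via bond 1)
β5 stroke→J2  (J2 flow already set via bond 1)

#0 |GY1
#1 |GY1
#2 |J1
#3 |J2
#4 |Sf1
#5 |J2
#6 |I1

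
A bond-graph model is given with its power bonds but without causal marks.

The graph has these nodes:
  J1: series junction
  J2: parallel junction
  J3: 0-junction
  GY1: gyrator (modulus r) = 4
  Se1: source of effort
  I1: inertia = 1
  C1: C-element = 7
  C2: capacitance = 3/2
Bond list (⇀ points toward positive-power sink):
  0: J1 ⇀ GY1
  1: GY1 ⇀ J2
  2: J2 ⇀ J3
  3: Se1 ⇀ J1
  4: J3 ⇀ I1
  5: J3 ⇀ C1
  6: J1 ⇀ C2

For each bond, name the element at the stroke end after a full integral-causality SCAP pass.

#0 stroke→GY1
#1 stroke→GY1
#2 stroke→J2
#3 stroke→J1
#4 stroke→I1
#5 stroke→J3
#6 stroke→J1

b3 stroke→J1  (Se1 (Se) sets effort on bond)
b4 stroke→I1  (I1 outputs flow p/I1)
b5 stroke→J3  (C1: C, integral causality)
b2 stroke→J2  (J3 effort already set via bond 5)
b1 stroke→GY1  (J2 effort already set via bond 2)
b0 stroke→GY1  (GY1 both-in/both-out from 1)
b6 stroke→J1  (common-f at J1 fixed by 0)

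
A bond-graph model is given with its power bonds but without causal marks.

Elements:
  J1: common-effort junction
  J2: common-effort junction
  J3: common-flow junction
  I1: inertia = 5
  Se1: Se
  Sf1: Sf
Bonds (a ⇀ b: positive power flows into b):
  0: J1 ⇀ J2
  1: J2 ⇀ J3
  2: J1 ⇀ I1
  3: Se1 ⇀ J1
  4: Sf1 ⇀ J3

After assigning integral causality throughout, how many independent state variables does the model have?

bond 3 |J1  (Se1: effort source, stroke at far end)
bond 4 |Sf1  (source Sf1 imposes f)
bond 0 |J2  (J1 effort already set via bond 3)
bond 2 |I1  (J1 effort already set via bond 3)
bond 1 |J3  (common-e at J2 fixed by 0)

1  (I1 all integral)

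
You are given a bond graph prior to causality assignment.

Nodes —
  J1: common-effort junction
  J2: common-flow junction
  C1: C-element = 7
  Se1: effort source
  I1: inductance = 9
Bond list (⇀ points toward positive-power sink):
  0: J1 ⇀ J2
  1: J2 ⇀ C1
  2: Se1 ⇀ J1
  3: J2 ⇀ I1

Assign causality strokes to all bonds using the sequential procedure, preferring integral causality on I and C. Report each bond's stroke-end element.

bond 2 stroke at J1  (Se1 fixes effort; stroke away)
bond 0 stroke at J2  (common-e at J1 fixed by 2)
bond 1 stroke at J2  (C1 outputs effort q/C1)
bond 3 stroke at I1  (J2 needs exactly one f-in)

bond 0 |J2
bond 1 |J2
bond 2 |J1
bond 3 |I1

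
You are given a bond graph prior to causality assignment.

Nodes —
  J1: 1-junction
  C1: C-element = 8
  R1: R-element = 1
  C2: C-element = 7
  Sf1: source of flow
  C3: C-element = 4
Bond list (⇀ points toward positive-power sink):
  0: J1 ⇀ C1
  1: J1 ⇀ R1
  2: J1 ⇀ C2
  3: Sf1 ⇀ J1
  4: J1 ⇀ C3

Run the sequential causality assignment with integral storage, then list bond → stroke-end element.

bond 3 stroke→Sf1  (Sf1 fixes flow; stroke at Sf1)
bond 0 stroke→J1  (1-jn J1 has f-setter on 3)
bond 1 stroke→J1  (common-f at J1 fixed by 3)
bond 2 stroke→J1  (J1 flow already set via bond 3)
bond 4 stroke→J1  (common-f at J1 fixed by 3)

β0 |J1
β1 |J1
β2 |J1
β3 |Sf1
β4 |J1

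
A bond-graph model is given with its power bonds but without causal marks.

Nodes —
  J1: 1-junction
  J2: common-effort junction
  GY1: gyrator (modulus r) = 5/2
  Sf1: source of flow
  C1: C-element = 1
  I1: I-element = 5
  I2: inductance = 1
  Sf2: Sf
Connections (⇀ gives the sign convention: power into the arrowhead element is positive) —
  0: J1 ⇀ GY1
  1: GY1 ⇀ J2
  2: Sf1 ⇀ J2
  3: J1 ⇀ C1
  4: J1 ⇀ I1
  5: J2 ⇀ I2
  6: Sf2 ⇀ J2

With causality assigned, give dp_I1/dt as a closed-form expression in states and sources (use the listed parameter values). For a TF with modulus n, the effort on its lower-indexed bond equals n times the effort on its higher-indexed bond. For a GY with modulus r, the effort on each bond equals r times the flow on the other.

dp_I1/dt = 5*F_Sf1/2 + 5*F_Sf2/2 - 5*p_I2/2 - q_C1

b2 →Sf1  (Sf1 fixes flow; stroke at Sf1)
b6 →Sf2  (Sf2 fixes flow; stroke at Sf2)
b3 →J1  (prefer integral on C1)
b4 →I1  (I1 outputs flow p/I1)
b0 →J1  (1-jn J1 has f-setter on 4)
b1 →J2  (GY GY1: same side as bond 0)
b5 →I2  (J2: bond 1 brought effort, rest push out)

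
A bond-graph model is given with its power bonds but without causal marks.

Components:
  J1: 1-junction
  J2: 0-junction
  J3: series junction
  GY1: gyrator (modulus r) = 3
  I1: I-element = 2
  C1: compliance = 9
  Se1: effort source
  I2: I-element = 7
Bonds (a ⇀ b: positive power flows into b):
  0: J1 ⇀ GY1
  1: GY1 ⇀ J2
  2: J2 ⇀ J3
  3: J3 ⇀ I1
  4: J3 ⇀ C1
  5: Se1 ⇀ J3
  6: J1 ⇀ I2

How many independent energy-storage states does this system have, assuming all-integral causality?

#5 →J3  (Se1 fixes effort; stroke away)
#3 →I1  (I1 integral (f out))
#2 →J3  (J3: bond 3 brought flow, rest push out)
#4 →J3  (common-f at J3 fixed by 3)
#1 →J2  (J2: last free bond brings effort in)
#0 →J1  (GY1: gyrator matches bond 1)
#6 →I2  (J1 needs exactly one f-in)

3  (C1, I1, I2 all integral)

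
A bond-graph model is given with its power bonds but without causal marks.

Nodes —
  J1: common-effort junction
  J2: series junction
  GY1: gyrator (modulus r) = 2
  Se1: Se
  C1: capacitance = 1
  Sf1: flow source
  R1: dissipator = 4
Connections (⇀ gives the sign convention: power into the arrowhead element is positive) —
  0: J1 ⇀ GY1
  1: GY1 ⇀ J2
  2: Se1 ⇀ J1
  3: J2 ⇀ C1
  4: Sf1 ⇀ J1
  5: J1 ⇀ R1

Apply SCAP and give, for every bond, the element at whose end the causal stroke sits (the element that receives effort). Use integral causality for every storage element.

bond 2 stroke at J1  (Se1 fixes effort; stroke away)
bond 4 stroke at Sf1  (source Sf1 imposes f)
bond 0 stroke at GY1  (J1: bond 2 brought effort, rest push out)
bond 5 stroke at R1  (J1 effort already set via bond 2)
bond 1 stroke at GY1  (GY GY1: same side as bond 0)
bond 3 stroke at J2  (common-f at J2 fixed by 1)

#0 stroke→GY1
#1 stroke→GY1
#2 stroke→J1
#3 stroke→J2
#4 stroke→Sf1
#5 stroke→R1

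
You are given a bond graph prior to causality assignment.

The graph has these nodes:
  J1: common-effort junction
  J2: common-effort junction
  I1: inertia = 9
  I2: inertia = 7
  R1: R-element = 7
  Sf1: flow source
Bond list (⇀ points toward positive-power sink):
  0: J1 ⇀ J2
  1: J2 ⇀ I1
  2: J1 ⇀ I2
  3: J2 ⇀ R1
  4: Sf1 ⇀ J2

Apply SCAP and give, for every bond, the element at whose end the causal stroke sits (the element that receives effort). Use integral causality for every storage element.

bond 4 stroke→Sf1  (Sf1 fixes flow; stroke at Sf1)
bond 1 stroke→I1  (I1: I, integral causality)
bond 2 stroke→I2  (I2 integral (f out))
bond 0 stroke→J1  (J1 needs exactly one e-in)
bond 3 stroke→J2  (only one effort-in slot at J2)

#0 |J1
#1 |I1
#2 |I2
#3 |J2
#4 |Sf1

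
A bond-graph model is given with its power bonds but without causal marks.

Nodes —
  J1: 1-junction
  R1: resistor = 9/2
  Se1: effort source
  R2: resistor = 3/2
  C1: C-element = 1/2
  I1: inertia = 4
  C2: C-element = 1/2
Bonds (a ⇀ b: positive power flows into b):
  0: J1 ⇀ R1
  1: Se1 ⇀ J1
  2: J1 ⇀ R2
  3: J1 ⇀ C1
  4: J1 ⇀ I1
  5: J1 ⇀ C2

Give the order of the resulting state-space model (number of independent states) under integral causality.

β1 →J1  (source Se1 imposes e)
β3 →J1  (C1 integral (e out))
β4 →I1  (I1: I, integral causality)
β0 →J1  (1-jn J1 has f-setter on 4)
β2 →J1  (common-f at J1 fixed by 4)
β5 →J1  (J1: bond 4 brought flow, rest push out)

3  (C1, C2, I1 all integral)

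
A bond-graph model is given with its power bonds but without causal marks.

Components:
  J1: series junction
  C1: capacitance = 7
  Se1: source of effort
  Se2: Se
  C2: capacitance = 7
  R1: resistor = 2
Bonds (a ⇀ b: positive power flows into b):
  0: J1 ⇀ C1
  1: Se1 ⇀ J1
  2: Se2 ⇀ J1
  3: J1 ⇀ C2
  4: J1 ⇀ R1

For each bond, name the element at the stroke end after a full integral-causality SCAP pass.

b1 stroke at J1  (Se1: effort source, stroke at far end)
b2 stroke at J1  (source Se2 imposes e)
b0 stroke at J1  (C1 outputs effort q/C1)
b3 stroke at J1  (C2 integral (e out))
b4 stroke at R1  (only one flow-in slot at J1)

#0 stroke at J1
#1 stroke at J1
#2 stroke at J1
#3 stroke at J1
#4 stroke at R1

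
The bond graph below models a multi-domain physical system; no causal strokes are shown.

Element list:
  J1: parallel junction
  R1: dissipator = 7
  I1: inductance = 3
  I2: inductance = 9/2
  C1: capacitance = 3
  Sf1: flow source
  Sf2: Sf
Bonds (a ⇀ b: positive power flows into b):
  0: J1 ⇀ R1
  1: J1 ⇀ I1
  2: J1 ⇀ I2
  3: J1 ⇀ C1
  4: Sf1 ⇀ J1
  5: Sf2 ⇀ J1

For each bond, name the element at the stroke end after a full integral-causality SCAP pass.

β0 stroke at R1
β1 stroke at I1
β2 stroke at I2
β3 stroke at J1
β4 stroke at Sf1
β5 stroke at Sf2

bond 4 →Sf1  (Sf1: flow source, stroke at near end)
bond 5 →Sf2  (Sf2 fixes flow; stroke at Sf2)
bond 1 →I1  (I1: I, integral causality)
bond 2 →I2  (I2 outputs flow p/I2)
bond 3 →J1  (C1: C, integral causality)
bond 0 →R1  (J1 effort already set via bond 3)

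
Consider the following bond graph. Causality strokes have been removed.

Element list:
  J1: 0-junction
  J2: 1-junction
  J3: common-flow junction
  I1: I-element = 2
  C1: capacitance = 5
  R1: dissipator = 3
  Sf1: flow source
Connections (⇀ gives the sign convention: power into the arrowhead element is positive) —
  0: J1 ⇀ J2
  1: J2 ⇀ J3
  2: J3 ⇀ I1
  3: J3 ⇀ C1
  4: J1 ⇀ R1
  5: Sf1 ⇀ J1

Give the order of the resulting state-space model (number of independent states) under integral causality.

β5 stroke→Sf1  (Sf1 fixes flow; stroke at Sf1)
β2 stroke→I1  (I1 integral (f out))
β1 stroke→J3  (J3: bond 2 brought flow, rest push out)
β3 stroke→J3  (J3 flow already set via bond 2)
β0 stroke→J2  (J2 flow already set via bond 1)
β4 stroke→J1  (J1: last free bond brings effort in)

2  (C1, I1 all integral)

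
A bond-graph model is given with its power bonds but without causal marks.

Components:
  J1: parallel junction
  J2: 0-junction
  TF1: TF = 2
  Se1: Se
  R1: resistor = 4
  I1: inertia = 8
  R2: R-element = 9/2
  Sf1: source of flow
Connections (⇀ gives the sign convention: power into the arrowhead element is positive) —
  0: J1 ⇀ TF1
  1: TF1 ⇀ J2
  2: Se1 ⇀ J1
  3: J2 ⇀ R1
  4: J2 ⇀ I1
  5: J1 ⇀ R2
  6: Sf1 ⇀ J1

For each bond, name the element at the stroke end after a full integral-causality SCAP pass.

bond 0 stroke→TF1
bond 1 stroke→J2
bond 2 stroke→J1
bond 3 stroke→R1
bond 4 stroke→I1
bond 5 stroke→R2
bond 6 stroke→Sf1

b2 stroke→J1  (Se1 (Se) sets effort on bond)
b6 stroke→Sf1  (source Sf1 imposes f)
b0 stroke→TF1  (0-jn J1 has e-setter on 2)
b5 stroke→R2  (J1: bond 2 brought effort, rest push out)
b1 stroke→J2  (through TF1, causality passes straight; one stroke at TF1)
b3 stroke→R1  (0-jn J2 has e-setter on 1)
b4 stroke→I1  (0-jn J2 has e-setter on 1)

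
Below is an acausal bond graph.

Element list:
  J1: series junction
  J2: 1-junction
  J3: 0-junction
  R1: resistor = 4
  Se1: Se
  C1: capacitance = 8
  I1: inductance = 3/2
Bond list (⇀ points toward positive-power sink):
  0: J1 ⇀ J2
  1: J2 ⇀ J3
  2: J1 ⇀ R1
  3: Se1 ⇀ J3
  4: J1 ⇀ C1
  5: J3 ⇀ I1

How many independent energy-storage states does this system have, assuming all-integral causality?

2  (C1, I1 all integral)

β3 →J3  (Se1 fixes effort; stroke away)
β1 →J2  (0-jn J3 has e-setter on 3)
β5 →I1  (common-e at J3 fixed by 3)
β0 →J1  (J2: last free bond brings flow in)
β4 →J1  (C1 outputs effort q/C1)
β2 →R1  (J1: last free bond brings flow in)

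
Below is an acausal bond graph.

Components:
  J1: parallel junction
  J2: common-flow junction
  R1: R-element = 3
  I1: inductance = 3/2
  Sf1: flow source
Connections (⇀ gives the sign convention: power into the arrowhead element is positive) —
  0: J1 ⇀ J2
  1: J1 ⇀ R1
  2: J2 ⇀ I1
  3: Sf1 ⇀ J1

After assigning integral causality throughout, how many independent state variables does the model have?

1  (I1 all integral)

β3 →Sf1  (source Sf1 imposes f)
β2 →I1  (prefer integral on I1)
β0 →J2  (J2: bond 2 brought flow, rest push out)
β1 →J1  (only one effort-in slot at J1)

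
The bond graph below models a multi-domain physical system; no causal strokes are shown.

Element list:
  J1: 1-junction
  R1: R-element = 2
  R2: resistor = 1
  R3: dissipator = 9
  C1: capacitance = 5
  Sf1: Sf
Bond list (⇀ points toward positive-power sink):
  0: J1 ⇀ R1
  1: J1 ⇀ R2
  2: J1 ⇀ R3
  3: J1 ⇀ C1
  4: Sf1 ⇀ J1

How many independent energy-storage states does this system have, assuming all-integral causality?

1  (C1 all integral)

#4 stroke at Sf1  (Sf1: flow source, stroke at near end)
#0 stroke at J1  (J1 flow already set via bond 4)
#1 stroke at J1  (J1 flow already set via bond 4)
#2 stroke at J1  (J1: bond 4 brought flow, rest push out)
#3 stroke at J1  (common-f at J1 fixed by 4)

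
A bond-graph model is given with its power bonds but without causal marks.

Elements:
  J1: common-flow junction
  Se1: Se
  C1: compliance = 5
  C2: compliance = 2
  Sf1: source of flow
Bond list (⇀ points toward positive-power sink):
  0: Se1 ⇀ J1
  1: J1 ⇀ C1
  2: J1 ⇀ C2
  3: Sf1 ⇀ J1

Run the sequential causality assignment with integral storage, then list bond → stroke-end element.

β0 →J1
β1 →J1
β2 →J1
β3 →Sf1

bond 0 |J1  (Se1: effort source, stroke at far end)
bond 3 |Sf1  (Sf1 fixes flow; stroke at Sf1)
bond 1 |J1  (J1 flow already set via bond 3)
bond 2 |J1  (common-f at J1 fixed by 3)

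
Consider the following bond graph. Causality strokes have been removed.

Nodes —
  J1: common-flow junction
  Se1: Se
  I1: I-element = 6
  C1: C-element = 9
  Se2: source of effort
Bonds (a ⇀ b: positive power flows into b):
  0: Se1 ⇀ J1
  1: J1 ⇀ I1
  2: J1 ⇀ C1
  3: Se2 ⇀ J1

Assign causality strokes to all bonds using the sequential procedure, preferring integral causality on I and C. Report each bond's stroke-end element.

b0 →J1  (Se1 (Se) sets effort on bond)
b3 →J1  (Se2 fixes effort; stroke away)
b1 →I1  (I1: I, integral causality)
b2 →J1  (J1: bond 1 brought flow, rest push out)

bond 0 →J1
bond 1 →I1
bond 2 →J1
bond 3 →J1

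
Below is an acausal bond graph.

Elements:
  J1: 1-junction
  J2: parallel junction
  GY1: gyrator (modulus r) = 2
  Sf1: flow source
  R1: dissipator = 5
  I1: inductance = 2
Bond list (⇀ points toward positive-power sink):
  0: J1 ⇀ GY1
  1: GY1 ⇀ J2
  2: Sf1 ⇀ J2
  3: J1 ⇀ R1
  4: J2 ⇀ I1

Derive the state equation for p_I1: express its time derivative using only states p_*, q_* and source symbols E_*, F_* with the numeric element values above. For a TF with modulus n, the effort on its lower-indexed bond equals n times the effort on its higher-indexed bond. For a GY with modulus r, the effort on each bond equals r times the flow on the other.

dp_I1/dt = 4*F_Sf1/5 - 2*p_I1/5

bond 2 →Sf1  (source Sf1 imposes f)
bond 4 →I1  (I1: I, integral causality)
bond 1 →J2  (J2: last free bond brings effort in)
bond 0 →J1  (GY1 both-in/both-out from 1)
bond 3 →R1  (J1 needs exactly one f-in)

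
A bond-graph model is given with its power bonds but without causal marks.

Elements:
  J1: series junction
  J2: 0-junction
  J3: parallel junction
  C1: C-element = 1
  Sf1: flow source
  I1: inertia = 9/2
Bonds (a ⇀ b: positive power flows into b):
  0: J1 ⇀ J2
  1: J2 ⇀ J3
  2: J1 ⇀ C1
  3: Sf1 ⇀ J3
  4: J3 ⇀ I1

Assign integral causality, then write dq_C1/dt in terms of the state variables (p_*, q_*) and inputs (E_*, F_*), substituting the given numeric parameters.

b3 |Sf1  (Sf1 fixes flow; stroke at Sf1)
b2 |J1  (C1 integral (e out))
b0 |J2  (J1: last free bond brings flow in)
b1 |J3  (J2: bond 0 brought effort, rest push out)
b4 |I1  (common-e at J3 fixed by 1)

dq_C1/dt = -F_Sf1 + 2*p_I1/9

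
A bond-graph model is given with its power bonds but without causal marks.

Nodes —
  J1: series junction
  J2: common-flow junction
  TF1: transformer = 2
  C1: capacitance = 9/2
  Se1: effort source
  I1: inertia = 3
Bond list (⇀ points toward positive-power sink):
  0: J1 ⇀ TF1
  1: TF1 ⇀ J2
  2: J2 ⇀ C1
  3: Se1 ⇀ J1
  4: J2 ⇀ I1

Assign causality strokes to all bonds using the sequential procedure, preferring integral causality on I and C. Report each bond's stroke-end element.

bond 0 |TF1
bond 1 |J2
bond 2 |J2
bond 3 |J1
bond 4 |I1

β3 stroke at J1  (Se1: effort source, stroke at far end)
β0 stroke at TF1  (J1: last free bond brings flow in)
β1 stroke at J2  (TF1: transformer flips bond 0)
β2 stroke at J2  (prefer integral on C1)
β4 stroke at I1  (J2 needs exactly one f-in)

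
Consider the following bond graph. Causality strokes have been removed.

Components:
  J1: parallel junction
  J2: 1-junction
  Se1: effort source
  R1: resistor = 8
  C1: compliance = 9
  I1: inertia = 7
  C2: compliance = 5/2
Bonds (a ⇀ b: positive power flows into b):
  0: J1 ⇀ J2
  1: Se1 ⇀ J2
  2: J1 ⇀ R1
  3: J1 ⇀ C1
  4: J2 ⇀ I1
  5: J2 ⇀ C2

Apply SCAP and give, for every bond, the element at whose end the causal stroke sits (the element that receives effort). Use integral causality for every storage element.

β0 |J2
β1 |J2
β2 |R1
β3 |J1
β4 |I1
β5 |J2

bond 1 →J2  (Se1 fixes effort; stroke away)
bond 3 →J1  (prefer integral on C1)
bond 0 →J2  (J1 effort already set via bond 3)
bond 2 →R1  (common-e at J1 fixed by 3)
bond 4 →I1  (I1 outputs flow p/I1)
bond 5 →J2  (1-jn J2 has f-setter on 4)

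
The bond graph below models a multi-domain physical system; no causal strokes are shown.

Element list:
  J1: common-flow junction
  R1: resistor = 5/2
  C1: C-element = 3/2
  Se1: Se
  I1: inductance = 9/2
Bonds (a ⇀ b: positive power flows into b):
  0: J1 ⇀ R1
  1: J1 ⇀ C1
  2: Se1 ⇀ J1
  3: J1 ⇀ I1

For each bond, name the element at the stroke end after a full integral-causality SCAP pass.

b2 stroke→J1  (Se1: effort source, stroke at far end)
b1 stroke→J1  (C1 integral (e out))
b3 stroke→I1  (I1 integral (f out))
b0 stroke→J1  (common-f at J1 fixed by 3)

b0 stroke→J1
b1 stroke→J1
b2 stroke→J1
b3 stroke→I1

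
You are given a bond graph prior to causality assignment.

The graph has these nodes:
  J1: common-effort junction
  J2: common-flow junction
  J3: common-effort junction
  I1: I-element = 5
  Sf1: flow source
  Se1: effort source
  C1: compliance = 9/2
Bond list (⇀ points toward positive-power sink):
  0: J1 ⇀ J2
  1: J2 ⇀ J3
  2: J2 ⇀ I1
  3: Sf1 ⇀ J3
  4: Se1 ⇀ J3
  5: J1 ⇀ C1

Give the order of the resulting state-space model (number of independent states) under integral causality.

bond 3 |Sf1  (Sf1 fixes flow; stroke at Sf1)
bond 4 |J3  (Se1: effort source, stroke at far end)
bond 1 |J2  (J3: bond 4 brought effort, rest push out)
bond 2 |I1  (I1 outputs flow p/I1)
bond 0 |J2  (J2 flow already set via bond 2)
bond 5 |J1  (J1: last free bond brings effort in)

2  (C1, I1 all integral)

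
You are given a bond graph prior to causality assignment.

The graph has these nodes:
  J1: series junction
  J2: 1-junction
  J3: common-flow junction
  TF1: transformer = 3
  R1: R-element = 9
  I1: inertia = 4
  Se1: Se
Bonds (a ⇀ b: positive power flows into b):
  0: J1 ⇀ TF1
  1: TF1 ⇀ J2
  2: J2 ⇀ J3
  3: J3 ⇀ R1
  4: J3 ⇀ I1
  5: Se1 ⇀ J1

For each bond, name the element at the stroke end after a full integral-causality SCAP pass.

#0 →TF1
#1 →J2
#2 →J3
#3 →J3
#4 →I1
#5 →J1

#5 →J1  (Se1 (Se) sets effort on bond)
#0 →TF1  (J1 needs exactly one f-in)
#1 →J2  (TF1 one-in-one-out from 0)
#2 →J3  (closing 1-jn rule on J2)
#4 →I1  (I1 outputs flow p/I1)
#3 →J3  (1-jn J3 has f-setter on 4)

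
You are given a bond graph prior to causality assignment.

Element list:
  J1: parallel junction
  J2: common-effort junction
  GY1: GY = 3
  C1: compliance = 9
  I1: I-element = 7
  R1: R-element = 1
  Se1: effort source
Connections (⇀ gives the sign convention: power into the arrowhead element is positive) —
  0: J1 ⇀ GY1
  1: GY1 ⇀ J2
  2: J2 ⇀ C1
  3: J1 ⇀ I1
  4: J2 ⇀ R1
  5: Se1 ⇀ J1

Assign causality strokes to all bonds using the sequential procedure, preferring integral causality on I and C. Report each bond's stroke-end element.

#0 stroke→GY1
#1 stroke→GY1
#2 stroke→J2
#3 stroke→I1
#4 stroke→R1
#5 stroke→J1

b5 |J1  (Se1 (Se) sets effort on bond)
b0 |GY1  (J1: bond 5 brought effort, rest push out)
b3 |I1  (common-e at J1 fixed by 5)
b1 |GY1  (GY1: gyrator matches bond 0)
b2 |J2  (C1 outputs effort q/C1)
b4 |R1  (J2 effort already set via bond 2)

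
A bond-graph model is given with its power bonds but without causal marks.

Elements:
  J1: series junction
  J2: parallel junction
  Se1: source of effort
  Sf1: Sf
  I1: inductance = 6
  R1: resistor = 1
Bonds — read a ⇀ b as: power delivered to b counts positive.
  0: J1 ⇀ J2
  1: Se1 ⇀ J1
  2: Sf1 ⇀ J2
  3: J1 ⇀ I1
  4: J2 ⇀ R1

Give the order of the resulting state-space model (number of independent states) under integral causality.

#1 →J1  (Se1 (Se) sets effort on bond)
#2 →Sf1  (Sf1 fixes flow; stroke at Sf1)
#3 →I1  (I1 integral (f out))
#0 →J1  (1-jn J1 has f-setter on 3)
#4 →J2  (closing 0-jn rule on J2)

1  (I1 all integral)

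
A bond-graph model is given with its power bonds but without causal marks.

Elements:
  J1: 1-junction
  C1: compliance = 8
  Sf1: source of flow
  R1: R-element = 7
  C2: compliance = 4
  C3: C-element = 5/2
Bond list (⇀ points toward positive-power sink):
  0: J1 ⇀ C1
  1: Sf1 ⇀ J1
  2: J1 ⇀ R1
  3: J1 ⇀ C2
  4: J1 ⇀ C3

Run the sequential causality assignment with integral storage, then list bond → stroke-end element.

bond 1 stroke→Sf1  (Sf1 (Sf) sets flow on bond)
bond 0 stroke→J1  (J1 flow already set via bond 1)
bond 2 stroke→J1  (common-f at J1 fixed by 1)
bond 3 stroke→J1  (1-jn J1 has f-setter on 1)
bond 4 stroke→J1  (J1: bond 1 brought flow, rest push out)

bond 0 stroke at J1
bond 1 stroke at Sf1
bond 2 stroke at J1
bond 3 stroke at J1
bond 4 stroke at J1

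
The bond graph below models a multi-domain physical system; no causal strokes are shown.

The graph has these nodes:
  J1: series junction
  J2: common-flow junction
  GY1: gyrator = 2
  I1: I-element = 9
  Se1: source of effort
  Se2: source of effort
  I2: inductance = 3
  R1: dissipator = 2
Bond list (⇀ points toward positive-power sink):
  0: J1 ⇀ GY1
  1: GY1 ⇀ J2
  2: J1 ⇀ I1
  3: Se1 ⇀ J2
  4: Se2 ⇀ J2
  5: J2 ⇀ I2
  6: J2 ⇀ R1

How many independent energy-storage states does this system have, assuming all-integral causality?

bond 3 |J2  (Se1 (Se) sets effort on bond)
bond 4 |J2  (Se2: effort source, stroke at far end)
bond 2 |I1  (prefer integral on I1)
bond 0 |J1  (common-f at J1 fixed by 2)
bond 1 |J2  (through GY1, causality inverts; strokes same side of GY1)
bond 5 |I2  (I2 outputs flow p/I2)
bond 6 |J2  (J2 flow already set via bond 5)

2  (I1, I2 all integral)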